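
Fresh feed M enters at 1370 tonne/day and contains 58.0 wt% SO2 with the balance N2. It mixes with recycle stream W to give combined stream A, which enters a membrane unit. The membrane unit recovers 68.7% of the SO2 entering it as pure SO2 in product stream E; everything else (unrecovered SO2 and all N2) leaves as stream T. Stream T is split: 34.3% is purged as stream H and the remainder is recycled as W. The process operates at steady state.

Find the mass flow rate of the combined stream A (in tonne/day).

N2 enters only via M and leaves only via the purge: 1370×0.420 = 0.343×(N2 in T), and the membrane unit passes all N2, so N2 in A = N2 in T = 1677.6 tonne/day.
SO2 in A: m_A = 1370×0.580 + (1−0.343)·(1−0.687)·m_A, so m_A = 794.6/0.7944 = 1000.3 tonne/day.
A = 1000.3 + 1677.6 = 2677.9 tonne/day.

2678 tonne/day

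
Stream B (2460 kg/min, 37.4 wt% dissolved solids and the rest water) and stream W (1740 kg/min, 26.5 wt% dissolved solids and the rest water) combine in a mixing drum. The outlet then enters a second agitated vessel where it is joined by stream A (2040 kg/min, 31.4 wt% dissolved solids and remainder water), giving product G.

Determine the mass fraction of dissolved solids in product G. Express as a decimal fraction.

Overall, product flow = 6240 kg/min.
dissolved solids in = 2460×0.374 + 1740×0.265 + 2040×0.314 = 2021.7 kg/min.
dissolved solids fraction in G = 0.324.

0.324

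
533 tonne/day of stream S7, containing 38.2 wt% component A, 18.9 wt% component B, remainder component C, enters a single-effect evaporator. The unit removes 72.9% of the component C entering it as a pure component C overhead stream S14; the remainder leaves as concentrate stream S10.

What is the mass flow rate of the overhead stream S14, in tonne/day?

component C entering = 533×0.429 = 228.66 tonne/day; overhead removed = 0.729×228.66 = 166.69 tonne/day.

166.7 tonne/day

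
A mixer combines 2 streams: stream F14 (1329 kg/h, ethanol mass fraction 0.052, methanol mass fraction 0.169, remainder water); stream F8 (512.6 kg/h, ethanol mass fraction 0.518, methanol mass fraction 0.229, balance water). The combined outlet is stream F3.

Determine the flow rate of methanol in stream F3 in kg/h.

342 kg/h

methanol out = methanol in = 1329×0.169 + 512.6×0.229 = 341.99 kg/h.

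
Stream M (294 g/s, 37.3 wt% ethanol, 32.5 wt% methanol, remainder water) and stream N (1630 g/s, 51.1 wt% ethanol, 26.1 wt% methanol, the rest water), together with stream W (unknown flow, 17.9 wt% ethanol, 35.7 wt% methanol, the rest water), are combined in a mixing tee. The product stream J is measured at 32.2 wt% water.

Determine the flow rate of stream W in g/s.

1120 g/s

Let W be the unknown flow. Total out = 1924 + W.
water balance: 460.43 + 0.464·W = 0.322·(1924 + W)
(0.464 − 0.322)·W = 0.322×1924 − 460.43 = 159.1
W = 159.1 / 0.142 = 1120.4 g/s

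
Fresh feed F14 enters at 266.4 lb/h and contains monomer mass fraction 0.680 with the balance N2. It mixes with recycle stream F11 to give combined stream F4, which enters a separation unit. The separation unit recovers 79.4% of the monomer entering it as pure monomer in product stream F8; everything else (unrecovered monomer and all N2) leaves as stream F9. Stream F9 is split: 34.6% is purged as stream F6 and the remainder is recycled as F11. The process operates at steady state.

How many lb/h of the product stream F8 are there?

monomer in F4: m_A = 266.4×0.680 + (1−0.346)·(1−0.794)·m_A, so m_A = 181.15/0.8653 = 209.36 lb/h.
Product F8 = 0.794×209.36 = 166.23 lb/h.

166.2 lb/h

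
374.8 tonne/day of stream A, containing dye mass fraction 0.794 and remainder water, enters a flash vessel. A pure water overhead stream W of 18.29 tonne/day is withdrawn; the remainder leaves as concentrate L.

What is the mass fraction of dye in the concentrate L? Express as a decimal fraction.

dye is not removed: 374.8×0.794 = 297.59 tonne/day of dye enters L.
Concentrate = 374.8 − 18.29 = 356.51 tonne/day.
Mass fraction = 297.59/356.51 = 0.835.

0.835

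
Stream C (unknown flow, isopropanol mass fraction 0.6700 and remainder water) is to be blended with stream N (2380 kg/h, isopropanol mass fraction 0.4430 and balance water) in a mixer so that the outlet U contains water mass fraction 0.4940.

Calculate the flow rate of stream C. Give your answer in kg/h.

914.3 kg/h

Let C be the unknown flow. Total out = 2380 + C.
water balance: 1325.7 + 0.330·C = 0.494·(2380 + C)
(0.330 − 0.494)·C = 0.494×2380 − 1325.7 = -149.94
C = -149.94 / -0.164 = 914.27 kg/h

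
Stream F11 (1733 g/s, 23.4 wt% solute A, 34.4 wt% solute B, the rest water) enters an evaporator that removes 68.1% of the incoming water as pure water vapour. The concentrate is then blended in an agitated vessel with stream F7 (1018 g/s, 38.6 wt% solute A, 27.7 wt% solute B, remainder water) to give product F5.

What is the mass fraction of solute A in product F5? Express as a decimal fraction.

0.354

Vapour removed = 0.681×0.422×1733 = 498.03 g/s; concentrate = 1235 g/s.
solute A reaching the mixer = 405.52 (from concentrate) + 1018×0.386 = 798.47 g/s.
Product flow = 1235 + 1018 = 2253 g/s; solute A fraction = 0.354.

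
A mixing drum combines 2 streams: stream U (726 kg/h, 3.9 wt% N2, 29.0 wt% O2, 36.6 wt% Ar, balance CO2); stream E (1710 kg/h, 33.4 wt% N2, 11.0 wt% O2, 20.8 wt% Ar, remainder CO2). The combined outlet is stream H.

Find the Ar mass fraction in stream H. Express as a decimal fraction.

Total flow out = 726 + 1710 = 2436 kg/h.
Ar in = 726×0.366 + 1710×0.208 = 621.4 kg/h.
Ar mass fraction in H = 621.4/2436 = 0.255.

0.255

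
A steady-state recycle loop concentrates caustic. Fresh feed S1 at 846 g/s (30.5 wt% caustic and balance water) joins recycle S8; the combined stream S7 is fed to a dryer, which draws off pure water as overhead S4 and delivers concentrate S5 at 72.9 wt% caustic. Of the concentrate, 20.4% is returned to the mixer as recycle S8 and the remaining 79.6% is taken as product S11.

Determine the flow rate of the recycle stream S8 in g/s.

Overall caustic balance (none leaves overhead): caustic in fresh feed = caustic in product, i.e. 846×0.305 = (1−0.204)·S5·0.729.
S5 = 258.03/(0.729×0.796) = 444.66 g/s.
Recycle S8 = 0.204×444.66 = 90.711 g/s.

90.71 g/s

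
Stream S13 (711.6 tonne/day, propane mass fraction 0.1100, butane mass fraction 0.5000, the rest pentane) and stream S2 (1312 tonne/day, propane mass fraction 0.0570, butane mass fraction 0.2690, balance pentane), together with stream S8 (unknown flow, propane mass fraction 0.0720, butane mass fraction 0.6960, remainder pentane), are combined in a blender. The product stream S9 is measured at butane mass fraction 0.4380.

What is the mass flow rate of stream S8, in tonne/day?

688.4 tonne/day

Let S8 be the unknown flow. Total out = 2023.6 + S8.
butane balance: 708.73 + 0.696·S8 = 0.438·(2023.6 + S8)
(0.696 − 0.438)·S8 = 0.438×2023.6 − 708.73 = 177.61
S8 = 177.61 / 0.258 = 688.41 tonne/day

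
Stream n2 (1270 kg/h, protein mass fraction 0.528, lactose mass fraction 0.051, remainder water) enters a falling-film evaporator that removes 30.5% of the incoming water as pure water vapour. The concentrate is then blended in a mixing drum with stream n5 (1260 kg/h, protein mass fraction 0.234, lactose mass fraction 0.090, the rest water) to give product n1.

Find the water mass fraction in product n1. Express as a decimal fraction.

0.517

Vapour removed = 0.305×0.421×1270 = 163.07 kg/h; concentrate = 1106.9 kg/h.
water reaching the mixer = 371.6 (from concentrate) + 1260×0.676 = 1223.4 kg/h.
Product flow = 1106.9 + 1260 = 2366.9 kg/h; water fraction = 0.517.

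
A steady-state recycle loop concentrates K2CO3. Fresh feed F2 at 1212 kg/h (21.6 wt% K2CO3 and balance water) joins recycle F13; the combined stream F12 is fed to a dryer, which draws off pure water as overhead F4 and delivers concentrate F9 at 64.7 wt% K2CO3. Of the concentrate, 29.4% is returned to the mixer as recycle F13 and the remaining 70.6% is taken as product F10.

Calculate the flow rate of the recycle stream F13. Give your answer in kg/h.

Overall K2CO3 balance (none leaves overhead): K2CO3 in fresh feed = K2CO3 in product, i.e. 1212×0.216 = (1−0.294)·F9·0.647.
F9 = 261.79/(0.647×0.706) = 573.12 kg/h.
Recycle F13 = 0.294×573.12 = 168.5 kg/h.

168.5 kg/h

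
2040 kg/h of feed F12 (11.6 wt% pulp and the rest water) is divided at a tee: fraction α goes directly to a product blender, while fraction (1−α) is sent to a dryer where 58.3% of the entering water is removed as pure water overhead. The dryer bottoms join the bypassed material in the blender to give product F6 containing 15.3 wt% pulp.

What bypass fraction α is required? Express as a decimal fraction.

0.531

All 2040×0.116 = 236.64 kg/h of pulp reaches F6, so F6 = 236.64/0.153 = 1546.7 kg/h and vapour = 493.33 kg/h.
The evaporator receives (1−α)·2040 of feed at 0.884 water and removes 0.583 of that water:
0.583×0.884×(1−α)×2040 = 493.33
(1−α) = 493.33/1051.4 = 0.4692;  α = 0.5308.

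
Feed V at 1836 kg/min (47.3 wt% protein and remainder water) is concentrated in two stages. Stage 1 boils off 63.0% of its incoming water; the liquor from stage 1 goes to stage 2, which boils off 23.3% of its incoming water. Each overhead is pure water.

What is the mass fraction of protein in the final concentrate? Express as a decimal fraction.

0.7598

water in feed = 1836×0.527 = 967.57 kg/min.
After stage 1: water left = (1−0.630)×967.57 = 358; stream total = 1226.4 kg/min.
After stage 2: water left = (1−0.233)×358 = 274.59; final concentrate = 1143 kg/min.
protein fraction = 868.43/1143 = 0.7598.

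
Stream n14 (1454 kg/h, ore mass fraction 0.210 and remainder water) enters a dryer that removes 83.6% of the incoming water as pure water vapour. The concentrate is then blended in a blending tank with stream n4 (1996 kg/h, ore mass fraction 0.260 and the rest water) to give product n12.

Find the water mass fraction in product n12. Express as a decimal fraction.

Vapour removed = 0.836×0.790×1454 = 960.28 kg/h; concentrate = 493.72 kg/h.
water reaching the mixer = 188.38 (from concentrate) + 1996×0.740 = 1665.4 kg/h.
Product flow = 493.72 + 1996 = 2489.7 kg/h; water fraction = 0.669.

0.669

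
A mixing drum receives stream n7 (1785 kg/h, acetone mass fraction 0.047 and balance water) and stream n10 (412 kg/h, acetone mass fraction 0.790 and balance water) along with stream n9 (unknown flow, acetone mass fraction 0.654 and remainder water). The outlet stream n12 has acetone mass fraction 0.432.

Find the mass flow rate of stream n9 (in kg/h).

Let n9 be the unknown flow. Total out = 2197 + n9.
acetone balance: 409.38 + 0.654·n9 = 0.432·(2197 + n9)
(0.654 − 0.432)·n9 = 0.432×2197 − 409.38 = 539.73
n9 = 539.73 / 0.222 = 2431.2 kg/h

2431 kg/h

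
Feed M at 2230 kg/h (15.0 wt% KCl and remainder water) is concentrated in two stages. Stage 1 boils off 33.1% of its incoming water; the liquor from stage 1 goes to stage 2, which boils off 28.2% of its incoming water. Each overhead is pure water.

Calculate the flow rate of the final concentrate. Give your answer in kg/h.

1245 kg/h

water in feed = 2230×0.850 = 1895.5 kg/h.
After stage 1: water left = (1−0.331)×1895.5 = 1268.1; stream total = 1602.6 kg/h.
After stage 2: water left = (1−0.282)×1268.1 = 910.49; final concentrate = 1245 kg/h.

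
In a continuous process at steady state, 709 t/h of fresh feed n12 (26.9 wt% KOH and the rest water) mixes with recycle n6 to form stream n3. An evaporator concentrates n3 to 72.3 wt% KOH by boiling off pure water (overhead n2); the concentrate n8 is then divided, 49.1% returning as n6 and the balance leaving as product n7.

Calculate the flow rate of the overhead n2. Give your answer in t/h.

445.2 t/h

Overall KOH balance (none leaves overhead): KOH in fresh feed = KOH in product, i.e. 709×0.269 = (1−0.491)·n8·0.723.
n8 = 190.72/(0.723×0.509) = 518.25 t/h.
Recycle n6 = 0.491×518.25 = 254.46 t/h.
Combined feed n3 = 709 + 254.46 = 963.46 t/h.
Overhead n2 = n3 − n8 = 963.46 − 518.25 = 445.21 t/h.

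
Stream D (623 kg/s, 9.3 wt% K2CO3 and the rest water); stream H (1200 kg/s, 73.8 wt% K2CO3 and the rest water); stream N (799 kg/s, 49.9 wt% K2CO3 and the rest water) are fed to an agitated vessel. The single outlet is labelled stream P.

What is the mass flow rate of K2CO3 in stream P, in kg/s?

1342 kg/s

K2CO3 out = K2CO3 in = 623×0.093 + 1200×0.738 + 799×0.499 = 1342.2 kg/s.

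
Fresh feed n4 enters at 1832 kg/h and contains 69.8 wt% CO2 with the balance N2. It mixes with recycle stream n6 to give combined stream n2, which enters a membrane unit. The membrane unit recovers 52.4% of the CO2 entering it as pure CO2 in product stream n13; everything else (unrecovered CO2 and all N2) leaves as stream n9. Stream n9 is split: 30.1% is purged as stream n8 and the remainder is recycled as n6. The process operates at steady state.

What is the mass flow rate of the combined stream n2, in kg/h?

N2 enters only via n4 and leaves only via the purge: 1832×0.302 = 0.301×(N2 in n9), and the membrane unit passes all N2, so N2 in n2 = N2 in n9 = 1838.1 kg/h.
CO2 in n2: m_A = 1832×0.698 + (1−0.301)·(1−0.524)·m_A, so m_A = 1278.7/0.6673 = 1916.4 kg/h.
n2 = 1916.4 + 1838.1 = 3754.4 kg/h.

3754 kg/h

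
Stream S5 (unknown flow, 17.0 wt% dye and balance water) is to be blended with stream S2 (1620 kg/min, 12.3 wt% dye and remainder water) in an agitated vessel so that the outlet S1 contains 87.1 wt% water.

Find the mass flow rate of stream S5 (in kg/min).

237.1 kg/min

Let S5 be the unknown flow. Total out = 1620 + S5.
water balance: 1420.7 + 0.830·S5 = 0.871·(1620 + S5)
(0.830 − 0.871)·S5 = 0.871×1620 − 1420.7 = -9.72
S5 = -9.72 / -0.041 = 237.07 kg/min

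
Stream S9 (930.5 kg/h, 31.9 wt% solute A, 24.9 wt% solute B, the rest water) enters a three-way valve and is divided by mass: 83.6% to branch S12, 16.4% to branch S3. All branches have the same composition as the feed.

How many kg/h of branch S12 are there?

777.9 kg/h

Branch S12 flow = 0.836×930.5 = 777.9 kg/h.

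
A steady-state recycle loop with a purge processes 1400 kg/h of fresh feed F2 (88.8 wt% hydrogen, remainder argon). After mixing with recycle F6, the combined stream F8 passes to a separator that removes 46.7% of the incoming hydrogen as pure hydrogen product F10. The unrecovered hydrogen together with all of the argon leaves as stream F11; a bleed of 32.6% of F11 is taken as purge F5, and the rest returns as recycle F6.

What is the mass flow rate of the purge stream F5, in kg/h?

argon enters only via F2 and leaves only via the purge: 1400×0.112 = 0.326×(argon in F11), and the separator passes all argon, so argon in F8 = argon in F11 = 480.98 kg/h.
hydrogen in F8: m_A = 1400×0.888 + (1−0.326)·(1−0.467)·m_A, so m_A = 1243.2/0.6408 = 1940.2 kg/h.
F11 = (1−0.467)×1940.2 + 480.98 = 1515.1 kg/h.
Purge F5 = 0.326×1515.1 = 493.93 kg/h.

493.9 kg/h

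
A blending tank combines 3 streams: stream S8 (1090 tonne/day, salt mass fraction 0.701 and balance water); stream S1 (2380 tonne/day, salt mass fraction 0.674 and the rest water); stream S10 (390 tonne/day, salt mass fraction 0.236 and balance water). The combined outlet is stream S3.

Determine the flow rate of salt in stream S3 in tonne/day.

2460 tonne/day

salt out = salt in = 1090×0.701 + 2380×0.674 + 390×0.236 = 2460.2 tonne/day.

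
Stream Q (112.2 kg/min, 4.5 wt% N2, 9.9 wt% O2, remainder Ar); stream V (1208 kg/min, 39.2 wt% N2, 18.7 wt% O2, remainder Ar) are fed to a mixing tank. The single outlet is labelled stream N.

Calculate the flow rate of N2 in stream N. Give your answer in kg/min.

478.6 kg/min

N2 out = N2 in = 112.2×0.045 + 1208×0.392 = 478.58 kg/min.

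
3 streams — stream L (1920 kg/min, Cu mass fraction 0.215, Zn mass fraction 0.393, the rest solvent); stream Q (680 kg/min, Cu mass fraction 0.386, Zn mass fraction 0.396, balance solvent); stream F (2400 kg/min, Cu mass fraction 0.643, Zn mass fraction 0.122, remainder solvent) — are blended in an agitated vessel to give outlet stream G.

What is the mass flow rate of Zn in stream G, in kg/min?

Zn out = Zn in = 1920×0.393 + 680×0.396 + 2400×0.122 = 1316.6 kg/min.

1317 kg/min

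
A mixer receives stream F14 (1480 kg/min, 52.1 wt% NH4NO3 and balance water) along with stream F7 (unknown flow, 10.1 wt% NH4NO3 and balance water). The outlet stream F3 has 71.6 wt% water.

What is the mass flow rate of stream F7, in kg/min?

Let F7 be the unknown flow. Total out = 1480 + F7.
water balance: 708.92 + 0.899·F7 = 0.716·(1480 + F7)
(0.899 − 0.716)·F7 = 0.716×1480 − 708.92 = 350.76
F7 = 350.76 / 0.183 = 1916.7 kg/min

1917 kg/min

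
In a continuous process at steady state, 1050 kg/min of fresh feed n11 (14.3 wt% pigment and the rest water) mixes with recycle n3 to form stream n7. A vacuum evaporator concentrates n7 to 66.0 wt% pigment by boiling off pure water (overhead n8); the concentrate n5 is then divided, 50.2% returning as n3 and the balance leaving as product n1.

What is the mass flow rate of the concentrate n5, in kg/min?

456.8 kg/min

Overall pigment balance (none leaves overhead): pigment in fresh feed = pigment in product, i.e. 1050×0.143 = (1−0.502)·n5·0.660.
n5 = 150.15/(0.660×0.498) = 456.83 kg/min.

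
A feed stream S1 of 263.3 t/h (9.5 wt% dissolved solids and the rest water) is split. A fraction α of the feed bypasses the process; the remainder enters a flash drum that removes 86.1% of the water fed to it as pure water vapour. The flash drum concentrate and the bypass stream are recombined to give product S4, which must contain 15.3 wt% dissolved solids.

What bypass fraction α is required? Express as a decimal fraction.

0.513

All 263.3×0.095 = 25.014 t/h of dissolved solids reaches S4, so S4 = 25.014/0.153 = 163.49 t/h and vapour = 99.813 t/h.
The evaporator receives (1−α)·263.3 of feed at 0.905 water and removes 0.861 of that water:
0.861×0.905×(1−α)×263.3 = 99.813
(1−α) = 99.813/205.16 = 0.4865;  α = 0.5135.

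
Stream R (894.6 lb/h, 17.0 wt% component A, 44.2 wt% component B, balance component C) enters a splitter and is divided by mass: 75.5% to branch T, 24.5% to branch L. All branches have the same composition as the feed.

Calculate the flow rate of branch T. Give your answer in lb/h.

675.4 lb/h

Branch T flow = 0.755×894.6 = 675.42 lb/h.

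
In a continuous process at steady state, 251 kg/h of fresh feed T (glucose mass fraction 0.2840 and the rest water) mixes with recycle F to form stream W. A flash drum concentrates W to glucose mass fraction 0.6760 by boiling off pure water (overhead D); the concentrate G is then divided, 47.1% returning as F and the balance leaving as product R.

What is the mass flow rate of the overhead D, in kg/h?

Overall glucose balance (none leaves overhead): glucose in fresh feed = glucose in product, i.e. 251×0.284 = (1−0.471)·G·0.676.
G = 71.284/(0.676×0.529) = 199.34 kg/h.
Recycle F = 0.471×199.34 = 93.888 kg/h.
Combined feed W = 251 + 93.888 = 344.89 kg/h.
Overhead D = W − G = 344.89 − 199.34 = 145.55 kg/h.

145.6 kg/h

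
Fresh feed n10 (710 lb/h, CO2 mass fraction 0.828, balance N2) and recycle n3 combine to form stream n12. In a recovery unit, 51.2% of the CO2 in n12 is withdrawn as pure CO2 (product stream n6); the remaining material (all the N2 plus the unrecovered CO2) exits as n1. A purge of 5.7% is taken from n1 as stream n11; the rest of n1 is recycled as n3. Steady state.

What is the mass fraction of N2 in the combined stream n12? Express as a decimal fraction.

0.663

N2 enters only via n10 and leaves only via the purge: 710×0.172 = 0.057×(N2 in n1), and the recovery unit passes all N2, so N2 in n12 = N2 in n1 = 2142.5 lb/h.
CO2 in n12: m_A = 710×0.828 + (1−0.057)·(1−0.512)·m_A, so m_A = 587.88/0.5398 = 1089 lb/h.
n12 = 1089 + 2142.5 = 3231.5 lb/h.
N2 fraction in n12 = 2142.5/3231.5 = 0.663.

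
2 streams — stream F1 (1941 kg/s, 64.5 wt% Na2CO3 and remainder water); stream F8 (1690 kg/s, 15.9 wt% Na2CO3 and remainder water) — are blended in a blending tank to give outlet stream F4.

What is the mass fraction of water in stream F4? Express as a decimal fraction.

0.581

Total flow out = 1941 + 1690 = 3631 kg/s.
water in = 1941×0.355 + 1690×0.841 = 2110.3 kg/s.
water mass fraction in F4 = 2110.3/3631 = 0.581.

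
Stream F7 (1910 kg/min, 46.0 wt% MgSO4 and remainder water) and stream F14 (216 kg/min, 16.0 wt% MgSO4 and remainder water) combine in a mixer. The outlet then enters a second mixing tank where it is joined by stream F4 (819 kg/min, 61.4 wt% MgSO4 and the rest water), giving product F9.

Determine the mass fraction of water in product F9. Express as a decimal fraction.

Overall, product flow = 2945 kg/min.
water in = 1910×0.540 + 216×0.840 + 819×0.386 = 1529 kg/min.
water fraction in F9 = 0.519.

0.519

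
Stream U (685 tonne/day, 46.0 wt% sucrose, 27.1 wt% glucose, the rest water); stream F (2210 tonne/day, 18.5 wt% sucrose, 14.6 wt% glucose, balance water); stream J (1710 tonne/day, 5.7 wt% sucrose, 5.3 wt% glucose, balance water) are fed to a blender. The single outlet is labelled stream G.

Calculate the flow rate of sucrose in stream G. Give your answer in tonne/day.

821.4 tonne/day

sucrose out = sucrose in = 685×0.460 + 2210×0.185 + 1710×0.057 = 821.42 tonne/day.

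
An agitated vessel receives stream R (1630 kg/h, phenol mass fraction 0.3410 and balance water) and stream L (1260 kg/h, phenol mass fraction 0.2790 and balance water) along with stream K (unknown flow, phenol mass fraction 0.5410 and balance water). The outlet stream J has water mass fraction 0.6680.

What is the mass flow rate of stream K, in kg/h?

Let K be the unknown flow. Total out = 2890 + K.
water balance: 1982.6 + 0.459·K = 0.668·(2890 + K)
(0.459 − 0.668)·K = 0.668×2890 − 1982.6 = -52.11
K = -52.11 / -0.209 = 249.33 kg/h

249.3 kg/h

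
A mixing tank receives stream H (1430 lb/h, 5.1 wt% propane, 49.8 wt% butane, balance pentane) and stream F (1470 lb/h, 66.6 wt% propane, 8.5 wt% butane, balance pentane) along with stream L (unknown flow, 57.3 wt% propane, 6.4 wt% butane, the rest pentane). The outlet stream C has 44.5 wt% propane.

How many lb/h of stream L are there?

1864 lb/h

Let L be the unknown flow. Total out = 2900 + L.
propane balance: 1052 + 0.573·L = 0.445·(2900 + L)
(0.573 − 0.445)·L = 0.445×2900 − 1052 = 238.55
L = 238.55 / 0.128 = 1863.7 lb/h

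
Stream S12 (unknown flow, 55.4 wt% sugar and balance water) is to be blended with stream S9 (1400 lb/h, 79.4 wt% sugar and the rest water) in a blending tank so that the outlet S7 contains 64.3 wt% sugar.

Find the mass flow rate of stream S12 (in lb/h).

Let S12 be the unknown flow. Total out = 1400 + S12.
sugar balance: 1111.6 + 0.554·S12 = 0.643·(1400 + S12)
(0.554 − 0.643)·S12 = 0.643×1400 − 1111.6 = -211.4
S12 = -211.4 / -0.089 = 2375.3 lb/h

2375 lb/h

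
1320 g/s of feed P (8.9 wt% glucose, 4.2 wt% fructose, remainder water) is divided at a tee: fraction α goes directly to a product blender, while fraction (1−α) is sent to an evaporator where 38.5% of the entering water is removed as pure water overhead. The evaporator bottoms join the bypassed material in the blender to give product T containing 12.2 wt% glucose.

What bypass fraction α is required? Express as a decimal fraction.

0.192

All 1320×0.089 = 117.48 g/s of glucose reaches T, so T = 117.48/0.122 = 962.95 g/s and vapour = 357.05 g/s.
The evaporator receives (1−α)·1320 of feed at 0.869 water and removes 0.385 of that water:
0.385×0.869×(1−α)×1320 = 357.05
(1−α) = 357.05/441.63 = 0.8085;  α = 0.1915.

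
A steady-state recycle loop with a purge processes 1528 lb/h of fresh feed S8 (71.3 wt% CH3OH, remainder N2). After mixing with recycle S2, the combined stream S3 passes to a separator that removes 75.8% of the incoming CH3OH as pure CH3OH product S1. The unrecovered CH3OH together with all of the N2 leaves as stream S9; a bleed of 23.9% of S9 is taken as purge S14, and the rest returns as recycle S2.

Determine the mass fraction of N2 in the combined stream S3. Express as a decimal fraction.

N2 enters only via S8 and leaves only via the purge: 1528×0.287 = 0.239×(N2 in S9), and the separator passes all N2, so N2 in S3 = N2 in S9 = 1834.9 lb/h.
CH3OH in S3: m_A = 1528×0.713 + (1−0.239)·(1−0.758)·m_A, so m_A = 1089.5/0.8158 = 1335.4 lb/h.
S3 = 1335.4 + 1834.9 = 3170.3 lb/h.
N2 fraction in S3 = 1834.9/3170.3 = 0.5788.

0.5788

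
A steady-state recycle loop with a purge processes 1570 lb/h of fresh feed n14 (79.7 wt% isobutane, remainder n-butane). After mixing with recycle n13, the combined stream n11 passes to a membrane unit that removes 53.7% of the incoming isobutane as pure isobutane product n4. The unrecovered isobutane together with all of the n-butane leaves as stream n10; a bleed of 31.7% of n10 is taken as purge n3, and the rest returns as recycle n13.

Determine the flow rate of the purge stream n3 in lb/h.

587.3 lb/h

n-butane enters only via n14 and leaves only via the purge: 1570×0.203 = 0.317×(n-butane in n10), and the membrane unit passes all n-butane, so n-butane in n11 = n-butane in n10 = 1005.4 lb/h.
isobutane in n11: m_A = 1570×0.797 + (1−0.317)·(1−0.537)·m_A, so m_A = 1251.3/0.6838 = 1830 lb/h.
n10 = (1−0.537)×1830 + 1005.4 = 1852.7 lb/h.
Purge n3 = 0.317×1852.7 = 587.3 lb/h.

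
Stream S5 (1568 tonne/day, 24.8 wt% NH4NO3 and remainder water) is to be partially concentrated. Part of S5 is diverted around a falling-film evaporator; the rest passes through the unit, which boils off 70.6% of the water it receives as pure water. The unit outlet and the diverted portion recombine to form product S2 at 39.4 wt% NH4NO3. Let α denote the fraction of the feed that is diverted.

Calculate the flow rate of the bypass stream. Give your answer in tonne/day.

All 1568×0.248 = 388.86 tonne/day of NH4NO3 reaches S2, so S2 = 388.86/0.394 = 986.96 tonne/day and vapour = 581.04 tonne/day.
The evaporator receives (1−α)·1568 of feed at 0.752 water and removes 0.706 of that water:
0.706×0.752×(1−α)×1568 = 581.04
(1−α) = 581.04/832.47 = 0.6980;  α = 0.3020.
Bypass flow = 0.3020×1568 = 473.59 tonne/day.

473.6 tonne/day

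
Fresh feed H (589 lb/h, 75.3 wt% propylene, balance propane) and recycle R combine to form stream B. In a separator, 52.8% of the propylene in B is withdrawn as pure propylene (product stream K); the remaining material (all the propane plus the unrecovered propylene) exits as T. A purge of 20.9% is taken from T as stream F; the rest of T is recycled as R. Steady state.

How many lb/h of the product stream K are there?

propylene in B: m_A = 589×0.753 + (1−0.209)·(1−0.528)·m_A, so m_A = 443.52/0.6266 = 707.76 lb/h.
Product K = 0.528×707.76 = 373.7 lb/h.

373.7 lb/h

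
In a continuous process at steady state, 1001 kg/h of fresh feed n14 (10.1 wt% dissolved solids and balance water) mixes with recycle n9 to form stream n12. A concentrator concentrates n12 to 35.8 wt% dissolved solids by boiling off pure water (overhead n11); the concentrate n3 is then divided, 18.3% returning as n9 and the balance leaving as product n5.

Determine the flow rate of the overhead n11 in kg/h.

718.6 kg/h

Overall dissolved solids balance (none leaves overhead): dissolved solids in fresh feed = dissolved solids in product, i.e. 1001×0.101 = (1−0.183)·n3·0.358.
n3 = 101.1/(0.358×0.817) = 345.66 kg/h.
Recycle n9 = 0.183×345.66 = 63.256 kg/h.
Combined feed n12 = 1001 + 63.256 = 1064.3 kg/h.
Overhead n11 = n12 − n3 = 1064.3 − 345.66 = 718.59 kg/h.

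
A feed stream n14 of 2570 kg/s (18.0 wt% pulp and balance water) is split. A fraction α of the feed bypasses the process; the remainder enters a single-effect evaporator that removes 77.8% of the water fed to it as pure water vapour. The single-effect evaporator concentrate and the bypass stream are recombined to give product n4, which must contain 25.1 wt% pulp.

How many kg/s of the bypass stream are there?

All 2570×0.180 = 462.6 kg/s of pulp reaches n4, so n4 = 462.6/0.251 = 1843 kg/s and vapour = 726.97 kg/s.
The evaporator receives (1−α)·2570 of feed at 0.820 water and removes 0.778 of that water:
0.778×0.820×(1−α)×2570 = 726.97
(1−α) = 726.97/1639.6 = 0.4434;  α = 0.5566.
Bypass flow = 0.5566×2570 = 1430.5 kg/s.

1430 kg/s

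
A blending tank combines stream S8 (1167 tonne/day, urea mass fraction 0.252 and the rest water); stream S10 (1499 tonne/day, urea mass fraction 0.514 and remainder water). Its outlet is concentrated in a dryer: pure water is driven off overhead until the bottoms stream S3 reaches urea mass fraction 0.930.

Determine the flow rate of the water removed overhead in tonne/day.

1521 tonne/day

urea entering = 1167×0.252 + 1499×0.514 = 1064.6 tonne/day.
All urea reports to S3, so S3 = 1064.6/0.930 = 1144.7 tonne/day.
Total feed = 2666 tonne/day; overhead = 2666 − 1144.7 = 1521.3 tonne/day.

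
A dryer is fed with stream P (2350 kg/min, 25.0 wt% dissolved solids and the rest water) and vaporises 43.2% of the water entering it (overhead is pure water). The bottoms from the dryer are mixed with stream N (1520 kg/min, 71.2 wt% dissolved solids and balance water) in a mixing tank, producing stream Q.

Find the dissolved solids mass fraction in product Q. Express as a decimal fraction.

0.537

Vapour removed = 0.432×0.750×2350 = 761.4 kg/min; concentrate = 1588.6 kg/min.
dissolved solids reaching the mixer = 587.5 (from concentrate) + 1520×0.712 = 1669.7 kg/min.
Product flow = 1588.6 + 1520 = 3108.6 kg/min; dissolved solids fraction = 0.537.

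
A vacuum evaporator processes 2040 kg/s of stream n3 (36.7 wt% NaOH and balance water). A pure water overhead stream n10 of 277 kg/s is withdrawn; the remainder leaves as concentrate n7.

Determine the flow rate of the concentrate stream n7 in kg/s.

1763 kg/s

Concentrate = 2040 − 277 = 1763 kg/s.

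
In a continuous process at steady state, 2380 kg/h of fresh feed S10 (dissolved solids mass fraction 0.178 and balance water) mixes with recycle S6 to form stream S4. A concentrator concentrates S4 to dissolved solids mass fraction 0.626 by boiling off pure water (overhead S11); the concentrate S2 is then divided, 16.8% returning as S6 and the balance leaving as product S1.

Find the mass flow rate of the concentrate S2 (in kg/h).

Overall dissolved solids balance (none leaves overhead): dissolved solids in fresh feed = dissolved solids in product, i.e. 2380×0.178 = (1−0.168)·S2·0.626.
S2 = 423.64/(0.626×0.832) = 813.39 kg/h.

813.4 kg/h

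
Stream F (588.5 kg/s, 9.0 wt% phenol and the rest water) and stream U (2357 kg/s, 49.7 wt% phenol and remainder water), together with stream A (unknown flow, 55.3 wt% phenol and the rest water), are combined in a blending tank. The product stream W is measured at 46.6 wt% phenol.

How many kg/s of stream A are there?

1704 kg/s

Let A be the unknown flow. Total out = 2945.5 + A.
phenol balance: 1224.4 + 0.553·A = 0.466·(2945.5 + A)
(0.553 − 0.466)·A = 0.466×2945.5 − 1224.4 = 148.21
A = 148.21 / 0.087 = 1703.6 kg/s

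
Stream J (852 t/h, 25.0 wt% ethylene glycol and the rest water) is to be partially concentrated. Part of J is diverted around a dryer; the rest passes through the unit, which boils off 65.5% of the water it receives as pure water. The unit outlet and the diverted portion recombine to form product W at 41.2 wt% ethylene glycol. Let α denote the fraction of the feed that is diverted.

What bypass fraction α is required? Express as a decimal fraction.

0.200

All 852×0.250 = 213 t/h of ethylene glycol reaches W, so W = 213/0.412 = 516.99 t/h and vapour = 335.01 t/h.
The evaporator receives (1−α)·852 of feed at 0.750 water and removes 0.655 of that water:
0.655×0.750×(1−α)×852 = 335.01
(1−α) = 335.01/418.55 = 0.8004;  α = 0.1996.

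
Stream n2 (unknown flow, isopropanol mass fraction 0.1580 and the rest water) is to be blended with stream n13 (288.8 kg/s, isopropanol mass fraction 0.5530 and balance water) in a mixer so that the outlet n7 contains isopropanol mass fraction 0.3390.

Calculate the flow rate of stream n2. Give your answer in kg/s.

341.5 kg/s

Let n2 be the unknown flow. Total out = 288.8 + n2.
isopropanol balance: 159.71 + 0.158·n2 = 0.339·(288.8 + n2)
(0.158 − 0.339)·n2 = 0.339×288.8 − 159.71 = -61.803
n2 = -61.803 / -0.181 = 341.45 kg/s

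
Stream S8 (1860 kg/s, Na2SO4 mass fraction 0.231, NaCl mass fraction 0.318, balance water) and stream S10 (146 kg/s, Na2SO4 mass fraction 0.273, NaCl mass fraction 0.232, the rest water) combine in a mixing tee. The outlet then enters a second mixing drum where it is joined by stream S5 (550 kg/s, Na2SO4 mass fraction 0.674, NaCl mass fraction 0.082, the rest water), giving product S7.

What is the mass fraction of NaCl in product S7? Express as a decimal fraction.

0.262

Overall, product flow = 2556 kg/s.
NaCl in = 1860×0.318 + 146×0.232 + 550×0.082 = 670.45 kg/s.
NaCl fraction in S7 = 0.262.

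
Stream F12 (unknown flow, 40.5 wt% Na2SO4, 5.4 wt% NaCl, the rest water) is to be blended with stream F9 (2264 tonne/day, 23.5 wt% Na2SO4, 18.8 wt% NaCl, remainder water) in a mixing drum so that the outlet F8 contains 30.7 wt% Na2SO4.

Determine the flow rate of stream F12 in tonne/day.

Let F12 be the unknown flow. Total out = 2264 + F12.
Na2SO4 balance: 532.04 + 0.405·F12 = 0.307·(2264 + F12)
(0.405 − 0.307)·F12 = 0.307×2264 − 532.04 = 163.01
F12 = 163.01 / 0.098 = 1663.3 tonne/day

1663 tonne/day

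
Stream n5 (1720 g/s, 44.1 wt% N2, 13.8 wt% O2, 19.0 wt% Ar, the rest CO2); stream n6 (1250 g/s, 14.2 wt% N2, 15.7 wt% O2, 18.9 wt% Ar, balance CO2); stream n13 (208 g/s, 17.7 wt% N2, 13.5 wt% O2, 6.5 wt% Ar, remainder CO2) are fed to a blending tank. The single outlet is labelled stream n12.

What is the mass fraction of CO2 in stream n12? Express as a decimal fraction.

Total flow out = 1720 + 1250 + 208 = 3178 g/s.
CO2 in = 1720×0.231 + 1250×0.512 + 208×0.623 = 1166.9 g/s.
CO2 mass fraction in n12 = 1166.9/3178 = 0.367.

0.367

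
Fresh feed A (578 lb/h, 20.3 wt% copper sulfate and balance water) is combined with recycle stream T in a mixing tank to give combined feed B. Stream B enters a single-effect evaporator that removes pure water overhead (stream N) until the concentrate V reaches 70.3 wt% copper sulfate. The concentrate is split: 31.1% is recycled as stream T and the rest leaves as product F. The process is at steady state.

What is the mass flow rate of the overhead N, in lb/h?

Overall copper sulfate balance (none leaves overhead): copper sulfate in fresh feed = copper sulfate in product, i.e. 578×0.203 = (1−0.311)·V·0.703.
V = 117.33/(0.703×0.689) = 242.24 lb/h.
Recycle T = 0.311×242.24 = 75.337 lb/h.
Combined feed B = 578 + 75.337 = 653.34 lb/h.
Overhead N = B − V = 653.34 − 242.24 = 411.1 lb/h.

411.1 lb/h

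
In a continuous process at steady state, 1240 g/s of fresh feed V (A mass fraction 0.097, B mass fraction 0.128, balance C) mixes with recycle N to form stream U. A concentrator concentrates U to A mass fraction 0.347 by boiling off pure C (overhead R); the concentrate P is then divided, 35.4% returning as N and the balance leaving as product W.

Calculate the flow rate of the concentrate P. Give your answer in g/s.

Overall A balance (none leaves overhead): A in fresh feed = A in product, i.e. 1240×0.097 = (1−0.354)·P·0.347.
P = 120.28/(0.347×0.646) = 536.58 g/s.

536.6 g/s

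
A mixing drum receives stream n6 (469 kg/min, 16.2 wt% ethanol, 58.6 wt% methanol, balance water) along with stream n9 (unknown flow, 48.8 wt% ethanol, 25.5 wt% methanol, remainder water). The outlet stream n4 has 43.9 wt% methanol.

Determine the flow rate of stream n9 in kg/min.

Let n9 be the unknown flow. Total out = 469 + n9.
methanol balance: 274.83 + 0.255·n9 = 0.439·(469 + n9)
(0.255 − 0.439)·n9 = 0.439×469 − 274.83 = -68.943
n9 = -68.943 / -0.184 = 374.69 kg/min

374.7 kg/min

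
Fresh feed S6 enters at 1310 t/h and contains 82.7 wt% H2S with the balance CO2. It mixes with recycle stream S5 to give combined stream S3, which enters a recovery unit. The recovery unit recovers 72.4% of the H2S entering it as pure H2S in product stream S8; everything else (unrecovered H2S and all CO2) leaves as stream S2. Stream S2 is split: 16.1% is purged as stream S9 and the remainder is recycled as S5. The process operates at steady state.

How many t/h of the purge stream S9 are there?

CO2 enters only via S6 and leaves only via the purge: 1310×0.173 = 0.161×(CO2 in S2), and the recovery unit passes all CO2, so CO2 in S3 = CO2 in S2 = 1407.6 t/h.
H2S in S3: m_A = 1310×0.827 + (1−0.161)·(1−0.724)·m_A, so m_A = 1083.4/0.7684 = 1409.8 t/h.
S2 = (1−0.724)×1409.8 + 1407.6 = 1796.8 t/h.
Purge S9 = 0.161×1796.8 = 289.28 t/h.

289.3 t/h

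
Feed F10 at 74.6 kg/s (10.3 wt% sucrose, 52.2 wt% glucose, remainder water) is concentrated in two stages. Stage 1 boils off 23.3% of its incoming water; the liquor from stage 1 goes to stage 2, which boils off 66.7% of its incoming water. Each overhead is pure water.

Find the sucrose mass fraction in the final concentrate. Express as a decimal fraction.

water in feed = 74.6×0.375 = 27.975 kg/s.
After stage 1: water left = (1−0.233)×27.975 = 21.457; stream total = 68.082 kg/s.
After stage 2: water left = (1−0.667)×21.457 = 7.1451; final concentrate = 53.77 kg/s.
sucrose fraction = 7.6838/53.77 = 0.1429.

0.1429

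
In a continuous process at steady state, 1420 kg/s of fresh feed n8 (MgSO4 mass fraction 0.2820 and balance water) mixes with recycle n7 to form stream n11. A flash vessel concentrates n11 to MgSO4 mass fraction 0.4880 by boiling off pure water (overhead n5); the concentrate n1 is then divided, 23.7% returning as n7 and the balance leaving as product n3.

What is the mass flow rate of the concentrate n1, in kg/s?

1075 kg/s

Overall MgSO4 balance (none leaves overhead): MgSO4 in fresh feed = MgSO4 in product, i.e. 1420×0.282 = (1−0.237)·n1·0.488.
n1 = 400.44/(0.488×0.763) = 1075.5 kg/s.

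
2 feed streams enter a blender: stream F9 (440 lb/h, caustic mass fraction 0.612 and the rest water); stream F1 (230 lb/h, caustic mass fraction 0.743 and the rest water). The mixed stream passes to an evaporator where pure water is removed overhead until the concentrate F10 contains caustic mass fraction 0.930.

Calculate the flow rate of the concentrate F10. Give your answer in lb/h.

caustic entering = 440×0.612 + 230×0.743 = 440.17 lb/h.
All caustic reports to F10, so F10 = 440.17/0.930 = 473.3 lb/h.

473.3 lb/h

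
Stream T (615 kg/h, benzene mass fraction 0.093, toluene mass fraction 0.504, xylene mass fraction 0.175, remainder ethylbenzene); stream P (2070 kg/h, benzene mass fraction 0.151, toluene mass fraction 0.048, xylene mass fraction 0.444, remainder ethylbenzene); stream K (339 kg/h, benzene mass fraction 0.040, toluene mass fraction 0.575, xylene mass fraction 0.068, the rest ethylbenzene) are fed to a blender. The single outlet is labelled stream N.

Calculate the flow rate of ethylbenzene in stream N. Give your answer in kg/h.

986.7 kg/h

ethylbenzene out = ethylbenzene in = 615×0.228 + 2070×0.357 + 339×0.317 = 986.67 kg/h.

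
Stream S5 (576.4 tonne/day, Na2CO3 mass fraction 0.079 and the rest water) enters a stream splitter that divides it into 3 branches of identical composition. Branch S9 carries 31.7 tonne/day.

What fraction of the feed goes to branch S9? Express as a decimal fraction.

0.055

Fraction to S9 = 31.7/576.4 = 0.0550.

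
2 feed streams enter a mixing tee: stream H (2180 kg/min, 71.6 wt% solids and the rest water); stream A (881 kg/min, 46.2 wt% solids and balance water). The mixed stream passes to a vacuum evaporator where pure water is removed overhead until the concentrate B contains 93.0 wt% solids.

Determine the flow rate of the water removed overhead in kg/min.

945 kg/min

solids entering = 2180×0.716 + 881×0.462 = 1967.9 kg/min.
All solids reports to B, so B = 1967.9/0.930 = 2116 kg/min.
Total feed = 3061 kg/min; overhead = 3061 − 2116 = 944.98 kg/min.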